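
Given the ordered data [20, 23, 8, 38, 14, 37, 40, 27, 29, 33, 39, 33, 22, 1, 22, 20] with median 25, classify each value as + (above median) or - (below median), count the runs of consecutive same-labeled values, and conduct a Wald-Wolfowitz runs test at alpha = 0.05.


Step 1: Compute median = 25; label A = above, B = below.
Labels in order: BBBABAAAAAAABBBB  (n_A = 8, n_B = 8)
Step 2: Count runs R = 5.
Step 3: Under H0 (random ordering), E[R] = 2*n_A*n_B/(n_A+n_B) + 1 = 2*8*8/16 + 1 = 9.0000.
        Var[R] = 2*n_A*n_B*(2*n_A*n_B - n_A - n_B) / ((n_A+n_B)^2 * (n_A+n_B-1)) = 14336/3840 = 3.7333.
        SD[R] = 1.9322.
Step 4: Continuity-corrected z = (R + 0.5 - E[R]) / SD[R] = (5 + 0.5 - 9.0000) / 1.9322 = -1.8114.
Step 5: Two-sided p-value via normal approximation = 2*(1 - Phi(|z|)) = 0.070076.
Step 6: alpha = 0.05. fail to reject H0.

R = 5, z = -1.8114, p = 0.070076, fail to reject H0.


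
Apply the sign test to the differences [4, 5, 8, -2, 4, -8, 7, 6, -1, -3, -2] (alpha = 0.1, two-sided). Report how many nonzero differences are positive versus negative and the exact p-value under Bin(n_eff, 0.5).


Step 1: Discard zero differences. Original n = 11; n_eff = number of nonzero differences = 11.
Nonzero differences (with sign): +4, +5, +8, -2, +4, -8, +7, +6, -1, -3, -2
Step 2: Count signs: positive = 6, negative = 5.
Step 3: Under H0: P(positive) = 0.5, so the number of positives S ~ Bin(11, 0.5).
Step 4: Two-sided exact p-value = sum of Bin(11,0.5) probabilities at or below the observed probability = 1.000000.
Step 5: alpha = 0.1. fail to reject H0.

n_eff = 11, pos = 6, neg = 5, p = 1.000000, fail to reject H0.


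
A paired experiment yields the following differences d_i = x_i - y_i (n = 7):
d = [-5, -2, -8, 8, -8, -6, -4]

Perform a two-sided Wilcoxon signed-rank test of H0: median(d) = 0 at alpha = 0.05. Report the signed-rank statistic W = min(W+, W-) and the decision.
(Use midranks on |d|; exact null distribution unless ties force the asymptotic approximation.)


Step 1: Drop any zero differences (none here) and take |d_i|.
|d| = [5, 2, 8, 8, 8, 6, 4]
Step 2: Midrank |d_i| (ties get averaged ranks).
ranks: |5|->3, |2|->1, |8|->6, |8|->6, |8|->6, |6|->4, |4|->2
Step 3: Attach original signs; sum ranks with positive sign and with negative sign.
W+ = 6 = 6
W- = 3 + 1 + 6 + 6 + 4 + 2 = 22
(Check: W+ + W- = 28 should equal n(n+1)/2 = 28.)
Step 4: Test statistic W = min(W+, W-) = 6.
Step 5: Ties in |d|, so use the tie-corrected normal approximation.
        E[W] = n(n+1)/4 = 7*8/4 = 14.
        Tie groups: |d|=8 (t=3); sum(t^3 - t) = 24.
        Var[W] = n(n+1)(2n+1)/24 - sum(t^3-t)/48 = 840/24 - 24/48 = 34.5.
        z = (W - E[W]) / sqrt(Var[W]) = (6 - 14) / 5.8737 = -1.3620.
        Two-sided p = 2*Phi(z) = 0.173195.
Step 6: alpha = 0.05. fail to reject H0.

W+ = 6, W- = 22, W = min = 6, p = 0.173195, fail to reject H0.


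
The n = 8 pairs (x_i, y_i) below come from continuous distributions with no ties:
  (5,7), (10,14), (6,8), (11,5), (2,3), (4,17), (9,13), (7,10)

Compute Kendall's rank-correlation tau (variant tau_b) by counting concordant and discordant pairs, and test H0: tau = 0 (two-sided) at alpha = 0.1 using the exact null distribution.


Step 1: Enumerate the 28 unordered pairs (i,j) with i<j and classify each by sign(x_j-x_i) * sign(y_j-y_i).
  (1,2):dx=+5,dy=+7->C; (1,3):dx=+1,dy=+1->C; (1,4):dx=+6,dy=-2->D; (1,5):dx=-3,dy=-4->C
  (1,6):dx=-1,dy=+10->D; (1,7):dx=+4,dy=+6->C; (1,8):dx=+2,dy=+3->C; (2,3):dx=-4,dy=-6->C
  (2,4):dx=+1,dy=-9->D; (2,5):dx=-8,dy=-11->C; (2,6):dx=-6,dy=+3->D; (2,7):dx=-1,dy=-1->C
  (2,8):dx=-3,dy=-4->C; (3,4):dx=+5,dy=-3->D; (3,5):dx=-4,dy=-5->C; (3,6):dx=-2,dy=+9->D
  (3,7):dx=+3,dy=+5->C; (3,8):dx=+1,dy=+2->C; (4,5):dx=-9,dy=-2->C; (4,6):dx=-7,dy=+12->D
  (4,7):dx=-2,dy=+8->D; (4,8):dx=-4,dy=+5->D; (5,6):dx=+2,dy=+14->C; (5,7):dx=+7,dy=+10->C
  (5,8):dx=+5,dy=+7->C; (6,7):dx=+5,dy=-4->D; (6,8):dx=+3,dy=-7->D; (7,8):dx=-2,dy=-3->C
Step 2: C = 17, D = 11, total pairs = 28.
Step 3: tau = (C - D)/(n(n-1)/2) = (17 - 11)/28 = 0.214286.
Step 4: Exact two-sided p-value (enumerate n! = 40320 permutations of y under H0): p = 0.548413.
Step 5: alpha = 0.1. fail to reject H0.

tau_b = 0.2143 (C=17, D=11), p = 0.548413, fail to reject H0.


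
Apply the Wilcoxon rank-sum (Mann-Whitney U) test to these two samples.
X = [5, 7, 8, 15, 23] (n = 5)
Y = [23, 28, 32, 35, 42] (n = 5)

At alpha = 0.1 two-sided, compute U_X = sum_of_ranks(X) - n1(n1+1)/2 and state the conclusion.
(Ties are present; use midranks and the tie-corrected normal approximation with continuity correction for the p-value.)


Step 1: Combine and sort all 10 observations; assign midranks.
sorted (value, group): (5,X), (7,X), (8,X), (15,X), (23,X), (23,Y), (28,Y), (32,Y), (35,Y), (42,Y)
ranks: 5->1, 7->2, 8->3, 15->4, 23->5.5, 23->5.5, 28->7, 32->8, 35->9, 42->10
Step 2: Rank sum for X: R1 = 1 + 2 + 3 + 4 + 5.5 = 15.5.
Step 3: U_X = R1 - n1(n1+1)/2 = 15.5 - 5*6/2 = 15.5 - 15 = 0.5.
       U_Y = n1*n2 - U_X = 25 - 0.5 = 24.5.
Step 4: Ties are present, so use the tie-corrected normal approximation (with continuity correction) for the p-value.
Step 5: p-value = 0.015971; compare to alpha = 0.1. reject H0.

U_X = 0.5, p = 0.015971, reject H0 at alpha = 0.1.


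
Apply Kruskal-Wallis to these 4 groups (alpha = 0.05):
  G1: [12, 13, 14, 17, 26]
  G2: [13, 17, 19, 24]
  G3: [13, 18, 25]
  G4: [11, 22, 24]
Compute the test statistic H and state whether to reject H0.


Step 1: Combine all N = 15 observations and assign midranks.
sorted (value, group, rank): (11,G4,1), (12,G1,2), (13,G1,4), (13,G2,4), (13,G3,4), (14,G1,6), (17,G1,7.5), (17,G2,7.5), (18,G3,9), (19,G2,10), (22,G4,11), (24,G2,12.5), (24,G4,12.5), (25,G3,14), (26,G1,15)
Step 2: Sum ranks within each group.
R_1 = 34.5 (n_1 = 5)
R_2 = 34 (n_2 = 4)
R_3 = 27 (n_3 = 3)
R_4 = 24.5 (n_4 = 3)
Step 3: H = 12/(N(N+1)) * sum(R_i^2/n_i) - 3(N+1)
     = 12/(15*16) * (34.5^2/5 + 34^2/4 + 27^2/3 + 24.5^2/3) - 3*16
     = 0.050000 * 970.133 - 48
     = 0.506667.
Step 4: Ties present; correction factor C = 1 - 36/(15^3 - 15) = 0.989286. Corrected H = 0.506667 / 0.989286 = 0.512154.
Step 5: Under H0, H ~ chi^2(3); p-value = 0.916213.
Step 6: alpha = 0.05. fail to reject H0.

H = 0.5122, df = 3, p = 0.916213, fail to reject H0.


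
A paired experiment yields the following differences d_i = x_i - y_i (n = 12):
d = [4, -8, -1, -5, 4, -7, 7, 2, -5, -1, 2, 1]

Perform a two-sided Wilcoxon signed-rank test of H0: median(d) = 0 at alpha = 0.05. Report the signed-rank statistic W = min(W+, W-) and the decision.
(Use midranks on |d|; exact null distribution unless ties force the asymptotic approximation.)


Step 1: Drop any zero differences (none here) and take |d_i|.
|d| = [4, 8, 1, 5, 4, 7, 7, 2, 5, 1, 2, 1]
Step 2: Midrank |d_i| (ties get averaged ranks).
ranks: |4|->6.5, |8|->12, |1|->2, |5|->8.5, |4|->6.5, |7|->10.5, |7|->10.5, |2|->4.5, |5|->8.5, |1|->2, |2|->4.5, |1|->2
Step 3: Attach original signs; sum ranks with positive sign and with negative sign.
W+ = 6.5 + 6.5 + 10.5 + 4.5 + 4.5 + 2 = 34.5
W- = 12 + 2 + 8.5 + 10.5 + 8.5 + 2 = 43.5
(Check: W+ + W- = 78 should equal n(n+1)/2 = 78.)
Step 4: Test statistic W = min(W+, W-) = 34.5.
Step 5: Ties in |d|, so use the tie-corrected normal approximation.
        E[W] = n(n+1)/4 = 12*13/4 = 39.
        Tie groups: |d|=1 (t=3), |d|=2 (t=2), |d|=4 (t=2), |d|=5 (t=2), |d|=7 (t=2); sum(t^3 - t) = 48.
        Var[W] = n(n+1)(2n+1)/24 - sum(t^3-t)/48 = 3900/24 - 48/48 = 161.5.
        z = (W - E[W]) / sqrt(Var[W]) = (34.5 - 39) / 12.7083 = -0.3541.
        Two-sided p = 2*Phi(z) = 0.723264.
Step 6: alpha = 0.05. fail to reject H0.

W+ = 34.5, W- = 43.5, W = min = 34.5, p = 0.723264, fail to reject H0.


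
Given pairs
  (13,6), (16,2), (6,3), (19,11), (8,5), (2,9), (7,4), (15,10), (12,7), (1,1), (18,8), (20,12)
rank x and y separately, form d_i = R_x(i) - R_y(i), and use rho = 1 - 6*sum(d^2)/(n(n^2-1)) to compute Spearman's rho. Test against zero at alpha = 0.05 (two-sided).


Step 1: Rank x and y separately (midranks; no ties here).
rank(x): 13->7, 16->9, 6->3, 19->11, 8->5, 2->2, 7->4, 15->8, 12->6, 1->1, 18->10, 20->12
rank(y): 6->6, 2->2, 3->3, 11->11, 5->5, 9->9, 4->4, 10->10, 7->7, 1->1, 8->8, 12->12
Step 2: d_i = R_x(i) - R_y(i); compute d_i^2.
  (7-6)^2=1, (9-2)^2=49, (3-3)^2=0, (11-11)^2=0, (5-5)^2=0, (2-9)^2=49, (4-4)^2=0, (8-10)^2=4, (6-7)^2=1, (1-1)^2=0, (10-8)^2=4, (12-12)^2=0
sum(d^2) = 108.
Step 3: rho = 1 - 6*108 / (12*(12^2 - 1)) = 1 - 648/1716 = 0.622378.
Step 4: Under H0, t = rho * sqrt((n-2)/(1-rho^2)) = 2.5145 ~ t(10).
Step 5: Two-sided p-value from the t-distribution with 10 df = 0.030676.
Step 6: alpha = 0.05. reject H0.

rho = 0.6224, p = 0.030676, reject H0 at alpha = 0.05.


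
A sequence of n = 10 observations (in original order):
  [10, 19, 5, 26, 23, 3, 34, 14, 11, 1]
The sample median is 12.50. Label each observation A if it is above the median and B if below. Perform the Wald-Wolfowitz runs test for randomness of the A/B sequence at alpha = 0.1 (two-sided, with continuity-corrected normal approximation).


Step 1: Compute median = 12.50; label A = above, B = below.
Labels in order: BABAABAABB  (n_A = 5, n_B = 5)
Step 2: Count runs R = 7.
Step 3: Under H0 (random ordering), E[R] = 2*n_A*n_B/(n_A+n_B) + 1 = 2*5*5/10 + 1 = 6.0000.
        Var[R] = 2*n_A*n_B*(2*n_A*n_B - n_A - n_B) / ((n_A+n_B)^2 * (n_A+n_B-1)) = 2000/900 = 2.2222.
        SD[R] = 1.4907.
Step 4: Continuity-corrected z = (R - 0.5 - E[R]) / SD[R] = (7 - 0.5 - 6.0000) / 1.4907 = 0.3354.
Step 5: Two-sided p-value via normal approximation = 2*(1 - Phi(|z|)) = 0.737316.
Step 6: alpha = 0.1. fail to reject H0.

R = 7, z = 0.3354, p = 0.737316, fail to reject H0.


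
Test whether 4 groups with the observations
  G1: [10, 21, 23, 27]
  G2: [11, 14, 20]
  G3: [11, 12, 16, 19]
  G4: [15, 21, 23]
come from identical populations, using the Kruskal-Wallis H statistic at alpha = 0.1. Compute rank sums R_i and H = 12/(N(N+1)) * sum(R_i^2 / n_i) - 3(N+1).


Step 1: Combine all N = 14 observations and assign midranks.
sorted (value, group, rank): (10,G1,1), (11,G2,2.5), (11,G3,2.5), (12,G3,4), (14,G2,5), (15,G4,6), (16,G3,7), (19,G3,8), (20,G2,9), (21,G1,10.5), (21,G4,10.5), (23,G1,12.5), (23,G4,12.5), (27,G1,14)
Step 2: Sum ranks within each group.
R_1 = 38 (n_1 = 4)
R_2 = 16.5 (n_2 = 3)
R_3 = 21.5 (n_3 = 4)
R_4 = 29 (n_4 = 3)
Step 3: H = 12/(N(N+1)) * sum(R_i^2/n_i) - 3(N+1)
     = 12/(14*15) * (38^2/4 + 16.5^2/3 + 21.5^2/4 + 29^2/3) - 3*15
     = 0.057143 * 847.646 - 45
     = 3.436905.
Step 4: Ties present; correction factor C = 1 - 18/(14^3 - 14) = 0.993407. Corrected H = 3.436905 / 0.993407 = 3.459716.
Step 5: Under H0, H ~ chi^2(3); p-value = 0.326025.
Step 6: alpha = 0.1. fail to reject H0.

H = 3.4597, df = 3, p = 0.326025, fail to reject H0.


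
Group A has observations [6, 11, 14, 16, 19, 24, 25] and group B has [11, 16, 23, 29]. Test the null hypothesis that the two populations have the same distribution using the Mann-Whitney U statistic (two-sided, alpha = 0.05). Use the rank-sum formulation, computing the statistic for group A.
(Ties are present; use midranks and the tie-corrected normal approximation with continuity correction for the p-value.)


Step 1: Combine and sort all 11 observations; assign midranks.
sorted (value, group): (6,X), (11,X), (11,Y), (14,X), (16,X), (16,Y), (19,X), (23,Y), (24,X), (25,X), (29,Y)
ranks: 6->1, 11->2.5, 11->2.5, 14->4, 16->5.5, 16->5.5, 19->7, 23->8, 24->9, 25->10, 29->11
Step 2: Rank sum for X: R1 = 1 + 2.5 + 4 + 5.5 + 7 + 9 + 10 = 39.
Step 3: U_X = R1 - n1(n1+1)/2 = 39 - 7*8/2 = 39 - 28 = 11.
       U_Y = n1*n2 - U_X = 28 - 11 = 17.
Step 4: Ties are present, so use the tie-corrected normal approximation (with continuity correction) for the p-value.
Step 5: p-value = 0.635059; compare to alpha = 0.05. fail to reject H0.

U_X = 11, p = 0.635059, fail to reject H0 at alpha = 0.05.


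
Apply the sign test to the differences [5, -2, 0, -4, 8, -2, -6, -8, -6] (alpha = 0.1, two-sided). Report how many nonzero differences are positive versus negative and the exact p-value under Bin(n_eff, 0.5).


Step 1: Discard zero differences. Original n = 9; n_eff = number of nonzero differences = 8.
Nonzero differences (with sign): +5, -2, -4, +8, -2, -6, -8, -6
Step 2: Count signs: positive = 2, negative = 6.
Step 3: Under H0: P(positive) = 0.5, so the number of positives S ~ Bin(8, 0.5).
Step 4: Two-sided exact p-value = sum of Bin(8,0.5) probabilities at or below the observed probability = 0.289062.
Step 5: alpha = 0.1. fail to reject H0.

n_eff = 8, pos = 2, neg = 6, p = 0.289062, fail to reject H0.


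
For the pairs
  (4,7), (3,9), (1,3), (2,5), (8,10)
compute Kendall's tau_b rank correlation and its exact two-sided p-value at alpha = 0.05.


Step 1: Enumerate the 10 unordered pairs (i,j) with i<j and classify each by sign(x_j-x_i) * sign(y_j-y_i).
  (1,2):dx=-1,dy=+2->D; (1,3):dx=-3,dy=-4->C; (1,4):dx=-2,dy=-2->C; (1,5):dx=+4,dy=+3->C
  (2,3):dx=-2,dy=-6->C; (2,4):dx=-1,dy=-4->C; (2,5):dx=+5,dy=+1->C; (3,4):dx=+1,dy=+2->C
  (3,5):dx=+7,dy=+7->C; (4,5):dx=+6,dy=+5->C
Step 2: C = 9, D = 1, total pairs = 10.
Step 3: tau = (C - D)/(n(n-1)/2) = (9 - 1)/10 = 0.800000.
Step 4: Exact two-sided p-value (enumerate n! = 120 permutations of y under H0): p = 0.083333.
Step 5: alpha = 0.05. fail to reject H0.

tau_b = 0.8000 (C=9, D=1), p = 0.083333, fail to reject H0.


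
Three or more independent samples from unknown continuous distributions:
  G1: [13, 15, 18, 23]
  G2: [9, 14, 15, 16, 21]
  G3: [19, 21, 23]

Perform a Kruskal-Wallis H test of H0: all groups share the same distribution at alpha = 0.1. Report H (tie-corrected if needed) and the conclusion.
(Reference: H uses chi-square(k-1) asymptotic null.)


Step 1: Combine all N = 12 observations and assign midranks.
sorted (value, group, rank): (9,G2,1), (13,G1,2), (14,G2,3), (15,G1,4.5), (15,G2,4.5), (16,G2,6), (18,G1,7), (19,G3,8), (21,G2,9.5), (21,G3,9.5), (23,G1,11.5), (23,G3,11.5)
Step 2: Sum ranks within each group.
R_1 = 25 (n_1 = 4)
R_2 = 24 (n_2 = 5)
R_3 = 29 (n_3 = 3)
Step 3: H = 12/(N(N+1)) * sum(R_i^2/n_i) - 3(N+1)
     = 12/(12*13) * (25^2/4 + 24^2/5 + 29^2/3) - 3*13
     = 0.076923 * 551.783 - 39
     = 3.444872.
Step 4: Ties present; correction factor C = 1 - 18/(12^3 - 12) = 0.989510. Corrected H = 3.444872 / 0.989510 = 3.481390.
Step 5: Under H0, H ~ chi^2(2); p-value = 0.175398.
Step 6: alpha = 0.1. fail to reject H0.

H = 3.4814, df = 2, p = 0.175398, fail to reject H0.


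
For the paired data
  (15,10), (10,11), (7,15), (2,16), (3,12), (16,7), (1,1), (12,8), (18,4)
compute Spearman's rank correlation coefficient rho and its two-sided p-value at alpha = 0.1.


Step 1: Rank x and y separately (midranks; no ties here).
rank(x): 15->7, 10->5, 7->4, 2->2, 3->3, 16->8, 1->1, 12->6, 18->9
rank(y): 10->5, 11->6, 15->8, 16->9, 12->7, 7->3, 1->1, 8->4, 4->2
Step 2: d_i = R_x(i) - R_y(i); compute d_i^2.
  (7-5)^2=4, (5-6)^2=1, (4-8)^2=16, (2-9)^2=49, (3-7)^2=16, (8-3)^2=25, (1-1)^2=0, (6-4)^2=4, (9-2)^2=49
sum(d^2) = 164.
Step 3: rho = 1 - 6*164 / (9*(9^2 - 1)) = 1 - 984/720 = -0.366667.
Step 4: Under H0, t = rho * sqrt((n-2)/(1-rho^2)) = -1.0427 ~ t(7).
Step 5: Two-sided p-value from the t-distribution with 7 df = 0.331740.
Step 6: alpha = 0.1. fail to reject H0.

rho = -0.3667, p = 0.331740, fail to reject H0 at alpha = 0.1.


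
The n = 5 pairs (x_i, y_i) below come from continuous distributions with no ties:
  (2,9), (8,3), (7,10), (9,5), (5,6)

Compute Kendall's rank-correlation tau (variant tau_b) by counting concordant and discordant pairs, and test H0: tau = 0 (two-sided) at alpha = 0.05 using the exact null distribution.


Step 1: Enumerate the 10 unordered pairs (i,j) with i<j and classify each by sign(x_j-x_i) * sign(y_j-y_i).
  (1,2):dx=+6,dy=-6->D; (1,3):dx=+5,dy=+1->C; (1,4):dx=+7,dy=-4->D; (1,5):dx=+3,dy=-3->D
  (2,3):dx=-1,dy=+7->D; (2,4):dx=+1,dy=+2->C; (2,5):dx=-3,dy=+3->D; (3,4):dx=+2,dy=-5->D
  (3,5):dx=-2,dy=-4->C; (4,5):dx=-4,dy=+1->D
Step 2: C = 3, D = 7, total pairs = 10.
Step 3: tau = (C - D)/(n(n-1)/2) = (3 - 7)/10 = -0.400000.
Step 4: Exact two-sided p-value (enumerate n! = 120 permutations of y under H0): p = 0.483333.
Step 5: alpha = 0.05. fail to reject H0.

tau_b = -0.4000 (C=3, D=7), p = 0.483333, fail to reject H0.


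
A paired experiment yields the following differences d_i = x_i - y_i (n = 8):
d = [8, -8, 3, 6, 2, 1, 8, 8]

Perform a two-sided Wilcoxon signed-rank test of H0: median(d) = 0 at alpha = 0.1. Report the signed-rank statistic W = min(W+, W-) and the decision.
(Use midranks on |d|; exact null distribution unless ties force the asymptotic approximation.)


Step 1: Drop any zero differences (none here) and take |d_i|.
|d| = [8, 8, 3, 6, 2, 1, 8, 8]
Step 2: Midrank |d_i| (ties get averaged ranks).
ranks: |8|->6.5, |8|->6.5, |3|->3, |6|->4, |2|->2, |1|->1, |8|->6.5, |8|->6.5
Step 3: Attach original signs; sum ranks with positive sign and with negative sign.
W+ = 6.5 + 3 + 4 + 2 + 1 + 6.5 + 6.5 = 29.5
W- = 6.5 = 6.5
(Check: W+ + W- = 36 should equal n(n+1)/2 = 36.)
Step 4: Test statistic W = min(W+, W-) = 6.5.
Step 5: Ties in |d|, so use the tie-corrected normal approximation.
        E[W] = n(n+1)/4 = 8*9/4 = 18.
        Tie groups: |d|=8 (t=4); sum(t^3 - t) = 60.
        Var[W] = n(n+1)(2n+1)/24 - sum(t^3-t)/48 = 1224/24 - 60/48 = 49.75.
        z = (W - E[W]) / sqrt(Var[W]) = (6.5 - 18) / 7.0534 = -1.6304.
        Two-sided p = 2*Phi(z) = 0.103011.
Step 6: alpha = 0.1. fail to reject H0.

W+ = 29.5, W- = 6.5, W = min = 6.5, p = 0.103011, fail to reject H0.


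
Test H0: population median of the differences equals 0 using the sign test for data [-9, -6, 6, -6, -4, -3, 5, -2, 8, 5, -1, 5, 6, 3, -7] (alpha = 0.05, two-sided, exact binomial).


Step 1: Discard zero differences. Original n = 15; n_eff = number of nonzero differences = 15.
Nonzero differences (with sign): -9, -6, +6, -6, -4, -3, +5, -2, +8, +5, -1, +5, +6, +3, -7
Step 2: Count signs: positive = 7, negative = 8.
Step 3: Under H0: P(positive) = 0.5, so the number of positives S ~ Bin(15, 0.5).
Step 4: Two-sided exact p-value = sum of Bin(15,0.5) probabilities at or below the observed probability = 1.000000.
Step 5: alpha = 0.05. fail to reject H0.

n_eff = 15, pos = 7, neg = 8, p = 1.000000, fail to reject H0.


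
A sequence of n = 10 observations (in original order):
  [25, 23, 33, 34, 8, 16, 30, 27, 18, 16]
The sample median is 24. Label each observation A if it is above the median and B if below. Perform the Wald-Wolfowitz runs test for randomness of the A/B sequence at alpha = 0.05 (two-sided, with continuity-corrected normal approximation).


Step 1: Compute median = 24; label A = above, B = below.
Labels in order: ABAABBAABB  (n_A = 5, n_B = 5)
Step 2: Count runs R = 6.
Step 3: Under H0 (random ordering), E[R] = 2*n_A*n_B/(n_A+n_B) + 1 = 2*5*5/10 + 1 = 6.0000.
        Var[R] = 2*n_A*n_B*(2*n_A*n_B - n_A - n_B) / ((n_A+n_B)^2 * (n_A+n_B-1)) = 2000/900 = 2.2222.
        SD[R] = 1.4907.
Step 4: R = E[R], so z = 0 with no continuity correction.
Step 5: Two-sided p-value via normal approximation = 2*(1 - Phi(|z|)) = 1.000000.
Step 6: alpha = 0.05. fail to reject H0.

R = 6, z = 0.0000, p = 1.000000, fail to reject H0.


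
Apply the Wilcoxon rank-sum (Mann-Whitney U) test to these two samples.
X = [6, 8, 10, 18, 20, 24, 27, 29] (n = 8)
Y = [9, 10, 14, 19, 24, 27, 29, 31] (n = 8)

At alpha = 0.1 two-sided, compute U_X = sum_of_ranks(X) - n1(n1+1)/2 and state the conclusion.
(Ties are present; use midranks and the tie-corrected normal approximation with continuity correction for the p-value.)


Step 1: Combine and sort all 16 observations; assign midranks.
sorted (value, group): (6,X), (8,X), (9,Y), (10,X), (10,Y), (14,Y), (18,X), (19,Y), (20,X), (24,X), (24,Y), (27,X), (27,Y), (29,X), (29,Y), (31,Y)
ranks: 6->1, 8->2, 9->3, 10->4.5, 10->4.5, 14->6, 18->7, 19->8, 20->9, 24->10.5, 24->10.5, 27->12.5, 27->12.5, 29->14.5, 29->14.5, 31->16
Step 2: Rank sum for X: R1 = 1 + 2 + 4.5 + 7 + 9 + 10.5 + 12.5 + 14.5 = 61.
Step 3: U_X = R1 - n1(n1+1)/2 = 61 - 8*9/2 = 61 - 36 = 25.
       U_Y = n1*n2 - U_X = 64 - 25 = 39.
Step 4: Ties are present, so use the tie-corrected normal approximation (with continuity correction) for the p-value.
Step 5: p-value = 0.493563; compare to alpha = 0.1. fail to reject H0.

U_X = 25, p = 0.493563, fail to reject H0 at alpha = 0.1.


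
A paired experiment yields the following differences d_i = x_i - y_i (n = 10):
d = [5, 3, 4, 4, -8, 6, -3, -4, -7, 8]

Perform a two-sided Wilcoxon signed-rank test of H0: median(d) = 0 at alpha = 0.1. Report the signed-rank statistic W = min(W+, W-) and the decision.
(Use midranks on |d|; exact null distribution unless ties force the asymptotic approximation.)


Step 1: Drop any zero differences (none here) and take |d_i|.
|d| = [5, 3, 4, 4, 8, 6, 3, 4, 7, 8]
Step 2: Midrank |d_i| (ties get averaged ranks).
ranks: |5|->6, |3|->1.5, |4|->4, |4|->4, |8|->9.5, |6|->7, |3|->1.5, |4|->4, |7|->8, |8|->9.5
Step 3: Attach original signs; sum ranks with positive sign and with negative sign.
W+ = 6 + 1.5 + 4 + 4 + 7 + 9.5 = 32
W- = 9.5 + 1.5 + 4 + 8 = 23
(Check: W+ + W- = 55 should equal n(n+1)/2 = 55.)
Step 4: Test statistic W = min(W+, W-) = 23.
Step 5: Ties in |d|, so use the tie-corrected normal approximation.
        E[W] = n(n+1)/4 = 10*11/4 = 27.5.
        Tie groups: |d|=3 (t=2), |d|=4 (t=3), |d|=8 (t=2); sum(t^3 - t) = 36.
        Var[W] = n(n+1)(2n+1)/24 - sum(t^3-t)/48 = 2310/24 - 36/48 = 95.5.
        z = (W - E[W]) / sqrt(Var[W]) = (23 - 27.5) / 9.7724 = -0.4605.
        Two-sided p = 2*Phi(z) = 0.645172.
Step 6: alpha = 0.1. fail to reject H0.

W+ = 32, W- = 23, W = min = 23, p = 0.645172, fail to reject H0.


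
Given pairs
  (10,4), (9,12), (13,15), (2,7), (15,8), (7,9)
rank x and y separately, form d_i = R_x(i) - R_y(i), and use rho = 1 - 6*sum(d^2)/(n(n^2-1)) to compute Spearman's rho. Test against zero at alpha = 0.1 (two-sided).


Step 1: Rank x and y separately (midranks; no ties here).
rank(x): 10->4, 9->3, 13->5, 2->1, 15->6, 7->2
rank(y): 4->1, 12->5, 15->6, 7->2, 8->3, 9->4
Step 2: d_i = R_x(i) - R_y(i); compute d_i^2.
  (4-1)^2=9, (3-5)^2=4, (5-6)^2=1, (1-2)^2=1, (6-3)^2=9, (2-4)^2=4
sum(d^2) = 28.
Step 3: rho = 1 - 6*28 / (6*(6^2 - 1)) = 1 - 168/210 = 0.200000.
Step 4: Under H0, t = rho * sqrt((n-2)/(1-rho^2)) = 0.4082 ~ t(4).
Step 5: Two-sided p-value from the t-distribution with 4 df = 0.704000.
Step 6: alpha = 0.1. fail to reject H0.

rho = 0.2000, p = 0.704000, fail to reject H0 at alpha = 0.1.


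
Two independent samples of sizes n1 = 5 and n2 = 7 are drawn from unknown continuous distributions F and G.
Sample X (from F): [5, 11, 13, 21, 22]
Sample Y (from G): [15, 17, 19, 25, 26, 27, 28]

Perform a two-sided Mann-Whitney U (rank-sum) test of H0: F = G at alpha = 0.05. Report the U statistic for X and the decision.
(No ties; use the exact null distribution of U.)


Step 1: Combine and sort all 12 observations; assign midranks.
sorted (value, group): (5,X), (11,X), (13,X), (15,Y), (17,Y), (19,Y), (21,X), (22,X), (25,Y), (26,Y), (27,Y), (28,Y)
ranks: 5->1, 11->2, 13->3, 15->4, 17->5, 19->6, 21->7, 22->8, 25->9, 26->10, 27->11, 28->12
Step 2: Rank sum for X: R1 = 1 + 2 + 3 + 7 + 8 = 21.
Step 3: U_X = R1 - n1(n1+1)/2 = 21 - 5*6/2 = 21 - 15 = 6.
       U_Y = n1*n2 - U_X = 35 - 6 = 29.
Step 4: No ties, so the exact null distribution of U (based on enumerating the C(12,5) = 792 equally likely rank assignments) gives the two-sided p-value.
Step 5: p-value = 0.073232; compare to alpha = 0.05. fail to reject H0.

U_X = 6, p = 0.073232, fail to reject H0 at alpha = 0.05.


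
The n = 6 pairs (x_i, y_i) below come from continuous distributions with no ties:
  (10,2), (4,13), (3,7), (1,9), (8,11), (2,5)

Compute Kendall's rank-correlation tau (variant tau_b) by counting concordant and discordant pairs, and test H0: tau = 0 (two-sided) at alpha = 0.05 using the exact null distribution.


Step 1: Enumerate the 15 unordered pairs (i,j) with i<j and classify each by sign(x_j-x_i) * sign(y_j-y_i).
  (1,2):dx=-6,dy=+11->D; (1,3):dx=-7,dy=+5->D; (1,4):dx=-9,dy=+7->D; (1,5):dx=-2,dy=+9->D
  (1,6):dx=-8,dy=+3->D; (2,3):dx=-1,dy=-6->C; (2,4):dx=-3,dy=-4->C; (2,5):dx=+4,dy=-2->D
  (2,6):dx=-2,dy=-8->C; (3,4):dx=-2,dy=+2->D; (3,5):dx=+5,dy=+4->C; (3,6):dx=-1,dy=-2->C
  (4,5):dx=+7,dy=+2->C; (4,6):dx=+1,dy=-4->D; (5,6):dx=-6,dy=-6->C
Step 2: C = 7, D = 8, total pairs = 15.
Step 3: tau = (C - D)/(n(n-1)/2) = (7 - 8)/15 = -0.066667.
Step 4: Exact two-sided p-value (enumerate n! = 720 permutations of y under H0): p = 1.000000.
Step 5: alpha = 0.05. fail to reject H0.

tau_b = -0.0667 (C=7, D=8), p = 1.000000, fail to reject H0.


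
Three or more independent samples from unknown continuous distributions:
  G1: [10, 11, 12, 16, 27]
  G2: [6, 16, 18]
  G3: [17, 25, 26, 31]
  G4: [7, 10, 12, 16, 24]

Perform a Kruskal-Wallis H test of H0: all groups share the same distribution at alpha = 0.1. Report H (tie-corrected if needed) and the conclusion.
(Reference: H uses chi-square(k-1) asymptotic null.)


Step 1: Combine all N = 17 observations and assign midranks.
sorted (value, group, rank): (6,G2,1), (7,G4,2), (10,G1,3.5), (10,G4,3.5), (11,G1,5), (12,G1,6.5), (12,G4,6.5), (16,G1,9), (16,G2,9), (16,G4,9), (17,G3,11), (18,G2,12), (24,G4,13), (25,G3,14), (26,G3,15), (27,G1,16), (31,G3,17)
Step 2: Sum ranks within each group.
R_1 = 40 (n_1 = 5)
R_2 = 22 (n_2 = 3)
R_3 = 57 (n_3 = 4)
R_4 = 34 (n_4 = 5)
Step 3: H = 12/(N(N+1)) * sum(R_i^2/n_i) - 3(N+1)
     = 12/(17*18) * (40^2/5 + 22^2/3 + 57^2/4 + 34^2/5) - 3*18
     = 0.039216 * 1524.78 - 54
     = 5.795425.
Step 4: Ties present; correction factor C = 1 - 36/(17^3 - 17) = 0.992647. Corrected H = 5.795425 / 0.992647 = 5.838354.
Step 5: Under H0, H ~ chi^2(3); p-value = 0.119745.
Step 6: alpha = 0.1. fail to reject H0.

H = 5.8384, df = 3, p = 0.119745, fail to reject H0.


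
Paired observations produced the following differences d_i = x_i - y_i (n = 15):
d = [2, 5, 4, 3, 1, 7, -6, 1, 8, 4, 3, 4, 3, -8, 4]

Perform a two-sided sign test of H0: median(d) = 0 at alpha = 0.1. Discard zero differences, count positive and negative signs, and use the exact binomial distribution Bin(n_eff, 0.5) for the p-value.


Step 1: Discard zero differences. Original n = 15; n_eff = number of nonzero differences = 15.
Nonzero differences (with sign): +2, +5, +4, +3, +1, +7, -6, +1, +8, +4, +3, +4, +3, -8, +4
Step 2: Count signs: positive = 13, negative = 2.
Step 3: Under H0: P(positive) = 0.5, so the number of positives S ~ Bin(15, 0.5).
Step 4: Two-sided exact p-value = sum of Bin(15,0.5) probabilities at or below the observed probability = 0.007385.
Step 5: alpha = 0.1. reject H0.

n_eff = 15, pos = 13, neg = 2, p = 0.007385, reject H0.


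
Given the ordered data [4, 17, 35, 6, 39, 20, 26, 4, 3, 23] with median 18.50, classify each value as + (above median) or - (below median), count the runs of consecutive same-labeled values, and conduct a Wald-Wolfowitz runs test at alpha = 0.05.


Step 1: Compute median = 18.50; label A = above, B = below.
Labels in order: BBABAAABBA  (n_A = 5, n_B = 5)
Step 2: Count runs R = 6.
Step 3: Under H0 (random ordering), E[R] = 2*n_A*n_B/(n_A+n_B) + 1 = 2*5*5/10 + 1 = 6.0000.
        Var[R] = 2*n_A*n_B*(2*n_A*n_B - n_A - n_B) / ((n_A+n_B)^2 * (n_A+n_B-1)) = 2000/900 = 2.2222.
        SD[R] = 1.4907.
Step 4: R = E[R], so z = 0 with no continuity correction.
Step 5: Two-sided p-value via normal approximation = 2*(1 - Phi(|z|)) = 1.000000.
Step 6: alpha = 0.05. fail to reject H0.

R = 6, z = 0.0000, p = 1.000000, fail to reject H0.


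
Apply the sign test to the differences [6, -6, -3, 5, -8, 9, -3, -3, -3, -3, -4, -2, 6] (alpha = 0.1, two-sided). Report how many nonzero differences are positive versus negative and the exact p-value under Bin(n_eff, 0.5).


Step 1: Discard zero differences. Original n = 13; n_eff = number of nonzero differences = 13.
Nonzero differences (with sign): +6, -6, -3, +5, -8, +9, -3, -3, -3, -3, -4, -2, +6
Step 2: Count signs: positive = 4, negative = 9.
Step 3: Under H0: P(positive) = 0.5, so the number of positives S ~ Bin(13, 0.5).
Step 4: Two-sided exact p-value = sum of Bin(13,0.5) probabilities at or below the observed probability = 0.266846.
Step 5: alpha = 0.1. fail to reject H0.

n_eff = 13, pos = 4, neg = 9, p = 0.266846, fail to reject H0.


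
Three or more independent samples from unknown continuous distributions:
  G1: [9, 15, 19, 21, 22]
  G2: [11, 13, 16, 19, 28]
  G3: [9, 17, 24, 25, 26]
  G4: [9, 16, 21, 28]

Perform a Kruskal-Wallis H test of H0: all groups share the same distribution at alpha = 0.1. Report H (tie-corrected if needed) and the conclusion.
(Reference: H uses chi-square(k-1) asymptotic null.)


Step 1: Combine all N = 19 observations and assign midranks.
sorted (value, group, rank): (9,G1,2), (9,G3,2), (9,G4,2), (11,G2,4), (13,G2,5), (15,G1,6), (16,G2,7.5), (16,G4,7.5), (17,G3,9), (19,G1,10.5), (19,G2,10.5), (21,G1,12.5), (21,G4,12.5), (22,G1,14), (24,G3,15), (25,G3,16), (26,G3,17), (28,G2,18.5), (28,G4,18.5)
Step 2: Sum ranks within each group.
R_1 = 45 (n_1 = 5)
R_2 = 45.5 (n_2 = 5)
R_3 = 59 (n_3 = 5)
R_4 = 40.5 (n_4 = 4)
Step 3: H = 12/(N(N+1)) * sum(R_i^2/n_i) - 3(N+1)
     = 12/(19*20) * (45^2/5 + 45.5^2/5 + 59^2/5 + 40.5^2/4) - 3*20
     = 0.031579 * 1925.31 - 60
     = 0.799342.
Step 4: Ties present; correction factor C = 1 - 48/(19^3 - 19) = 0.992982. Corrected H = 0.799342 / 0.992982 = 0.804991.
Step 5: Under H0, H ~ chi^2(3); p-value = 0.848273.
Step 6: alpha = 0.1. fail to reject H0.

H = 0.8050, df = 3, p = 0.848273, fail to reject H0.


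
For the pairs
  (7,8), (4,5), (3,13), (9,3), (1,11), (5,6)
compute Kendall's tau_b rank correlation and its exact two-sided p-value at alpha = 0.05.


Step 1: Enumerate the 15 unordered pairs (i,j) with i<j and classify each by sign(x_j-x_i) * sign(y_j-y_i).
  (1,2):dx=-3,dy=-3->C; (1,3):dx=-4,dy=+5->D; (1,4):dx=+2,dy=-5->D; (1,5):dx=-6,dy=+3->D
  (1,6):dx=-2,dy=-2->C; (2,3):dx=-1,dy=+8->D; (2,4):dx=+5,dy=-2->D; (2,5):dx=-3,dy=+6->D
  (2,6):dx=+1,dy=+1->C; (3,4):dx=+6,dy=-10->D; (3,5):dx=-2,dy=-2->C; (3,6):dx=+2,dy=-7->D
  (4,5):dx=-8,dy=+8->D; (4,6):dx=-4,dy=+3->D; (5,6):dx=+4,dy=-5->D
Step 2: C = 4, D = 11, total pairs = 15.
Step 3: tau = (C - D)/(n(n-1)/2) = (4 - 11)/15 = -0.466667.
Step 4: Exact two-sided p-value (enumerate n! = 720 permutations of y under H0): p = 0.272222.
Step 5: alpha = 0.05. fail to reject H0.

tau_b = -0.4667 (C=4, D=11), p = 0.272222, fail to reject H0.


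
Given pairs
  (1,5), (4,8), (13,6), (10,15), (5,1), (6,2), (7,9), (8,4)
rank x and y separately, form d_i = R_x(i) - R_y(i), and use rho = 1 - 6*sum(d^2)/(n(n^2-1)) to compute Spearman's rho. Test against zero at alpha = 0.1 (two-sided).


Step 1: Rank x and y separately (midranks; no ties here).
rank(x): 1->1, 4->2, 13->8, 10->7, 5->3, 6->4, 7->5, 8->6
rank(y): 5->4, 8->6, 6->5, 15->8, 1->1, 2->2, 9->7, 4->3
Step 2: d_i = R_x(i) - R_y(i); compute d_i^2.
  (1-4)^2=9, (2-6)^2=16, (8-5)^2=9, (7-8)^2=1, (3-1)^2=4, (4-2)^2=4, (5-7)^2=4, (6-3)^2=9
sum(d^2) = 56.
Step 3: rho = 1 - 6*56 / (8*(8^2 - 1)) = 1 - 336/504 = 0.333333.
Step 4: Under H0, t = rho * sqrt((n-2)/(1-rho^2)) = 0.8660 ~ t(6).
Step 5: Two-sided p-value from the t-distribution with 6 df = 0.419753.
Step 6: alpha = 0.1. fail to reject H0.

rho = 0.3333, p = 0.419753, fail to reject H0 at alpha = 0.1.


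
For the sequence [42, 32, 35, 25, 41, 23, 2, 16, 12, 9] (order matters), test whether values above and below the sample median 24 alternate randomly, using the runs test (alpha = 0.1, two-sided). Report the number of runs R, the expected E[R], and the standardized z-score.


Step 1: Compute median = 24; label A = above, B = below.
Labels in order: AAAAABBBBB  (n_A = 5, n_B = 5)
Step 2: Count runs R = 2.
Step 3: Under H0 (random ordering), E[R] = 2*n_A*n_B/(n_A+n_B) + 1 = 2*5*5/10 + 1 = 6.0000.
        Var[R] = 2*n_A*n_B*(2*n_A*n_B - n_A - n_B) / ((n_A+n_B)^2 * (n_A+n_B-1)) = 2000/900 = 2.2222.
        SD[R] = 1.4907.
Step 4: Continuity-corrected z = (R + 0.5 - E[R]) / SD[R] = (2 + 0.5 - 6.0000) / 1.4907 = -2.3479.
Step 5: Two-sided p-value via normal approximation = 2*(1 - Phi(|z|)) = 0.018881.
Step 6: alpha = 0.1. reject H0.

R = 2, z = -2.3479, p = 0.018881, reject H0.


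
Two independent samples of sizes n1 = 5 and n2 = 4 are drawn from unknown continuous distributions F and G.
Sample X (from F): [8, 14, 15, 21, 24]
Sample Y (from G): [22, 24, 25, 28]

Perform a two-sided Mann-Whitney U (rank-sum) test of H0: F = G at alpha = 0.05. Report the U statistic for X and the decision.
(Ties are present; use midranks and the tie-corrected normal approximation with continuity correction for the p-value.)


Step 1: Combine and sort all 9 observations; assign midranks.
sorted (value, group): (8,X), (14,X), (15,X), (21,X), (22,Y), (24,X), (24,Y), (25,Y), (28,Y)
ranks: 8->1, 14->2, 15->3, 21->4, 22->5, 24->6.5, 24->6.5, 25->8, 28->9
Step 2: Rank sum for X: R1 = 1 + 2 + 3 + 4 + 6.5 = 16.5.
Step 3: U_X = R1 - n1(n1+1)/2 = 16.5 - 5*6/2 = 16.5 - 15 = 1.5.
       U_Y = n1*n2 - U_X = 20 - 1.5 = 18.5.
Step 4: Ties are present, so use the tie-corrected normal approximation (with continuity correction) for the p-value.
Step 5: p-value = 0.049090; compare to alpha = 0.05. reject H0.

U_X = 1.5, p = 0.049090, reject H0 at alpha = 0.05.


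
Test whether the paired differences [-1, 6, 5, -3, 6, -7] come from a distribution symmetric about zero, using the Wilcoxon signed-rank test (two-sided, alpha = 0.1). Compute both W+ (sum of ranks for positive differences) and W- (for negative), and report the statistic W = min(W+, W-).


Step 1: Drop any zero differences (none here) and take |d_i|.
|d| = [1, 6, 5, 3, 6, 7]
Step 2: Midrank |d_i| (ties get averaged ranks).
ranks: |1|->1, |6|->4.5, |5|->3, |3|->2, |6|->4.5, |7|->6
Step 3: Attach original signs; sum ranks with positive sign and with negative sign.
W+ = 4.5 + 3 + 4.5 = 12
W- = 1 + 2 + 6 = 9
(Check: W+ + W- = 21 should equal n(n+1)/2 = 21.)
Step 4: Test statistic W = min(W+, W-) = 9.
Step 5: Ties in |d|, so use the tie-corrected normal approximation.
        E[W] = n(n+1)/4 = 6*7/4 = 10.5.
        Tie groups: |d|=6 (t=2); sum(t^3 - t) = 6.
        Var[W] = n(n+1)(2n+1)/24 - sum(t^3-t)/48 = 546/24 - 6/48 = 22.625.
        z = (W - E[W]) / sqrt(Var[W]) = (9 - 10.5) / 4.7566 = -0.3154.
        Two-sided p = 2*Phi(z) = 0.752494.
Step 6: alpha = 0.1. fail to reject H0.

W+ = 12, W- = 9, W = min = 9, p = 0.752494, fail to reject H0.


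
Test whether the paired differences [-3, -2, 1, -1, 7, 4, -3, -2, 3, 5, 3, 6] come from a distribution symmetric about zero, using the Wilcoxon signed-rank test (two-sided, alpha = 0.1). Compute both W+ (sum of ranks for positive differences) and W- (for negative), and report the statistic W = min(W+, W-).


Step 1: Drop any zero differences (none here) and take |d_i|.
|d| = [3, 2, 1, 1, 7, 4, 3, 2, 3, 5, 3, 6]
Step 2: Midrank |d_i| (ties get averaged ranks).
ranks: |3|->6.5, |2|->3.5, |1|->1.5, |1|->1.5, |7|->12, |4|->9, |3|->6.5, |2|->3.5, |3|->6.5, |5|->10, |3|->6.5, |6|->11
Step 3: Attach original signs; sum ranks with positive sign and with negative sign.
W+ = 1.5 + 12 + 9 + 6.5 + 10 + 6.5 + 11 = 56.5
W- = 6.5 + 3.5 + 1.5 + 6.5 + 3.5 = 21.5
(Check: W+ + W- = 78 should equal n(n+1)/2 = 78.)
Step 4: Test statistic W = min(W+, W-) = 21.5.
Step 5: Ties in |d|, so use the tie-corrected normal approximation.
        E[W] = n(n+1)/4 = 12*13/4 = 39.
        Tie groups: |d|=1 (t=2), |d|=2 (t=2), |d|=3 (t=4); sum(t^3 - t) = 72.
        Var[W] = n(n+1)(2n+1)/24 - sum(t^3-t)/48 = 3900/24 - 72/48 = 161.
        z = (W - E[W]) / sqrt(Var[W]) = (21.5 - 39) / 12.6886 = -1.3792.
        Two-sided p = 2*Phi(z) = 0.167835.
Step 6: alpha = 0.1. fail to reject H0.

W+ = 56.5, W- = 21.5, W = min = 21.5, p = 0.167835, fail to reject H0.


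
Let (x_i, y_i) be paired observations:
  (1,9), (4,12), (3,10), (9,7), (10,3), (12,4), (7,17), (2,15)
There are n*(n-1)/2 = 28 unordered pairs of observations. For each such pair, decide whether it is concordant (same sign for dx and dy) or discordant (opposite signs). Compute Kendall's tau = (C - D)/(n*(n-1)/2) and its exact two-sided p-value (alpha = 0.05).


Step 1: Enumerate the 28 unordered pairs (i,j) with i<j and classify each by sign(x_j-x_i) * sign(y_j-y_i).
  (1,2):dx=+3,dy=+3->C; (1,3):dx=+2,dy=+1->C; (1,4):dx=+8,dy=-2->D; (1,5):dx=+9,dy=-6->D
  (1,6):dx=+11,dy=-5->D; (1,7):dx=+6,dy=+8->C; (1,8):dx=+1,dy=+6->C; (2,3):dx=-1,dy=-2->C
  (2,4):dx=+5,dy=-5->D; (2,5):dx=+6,dy=-9->D; (2,6):dx=+8,dy=-8->D; (2,7):dx=+3,dy=+5->C
  (2,8):dx=-2,dy=+3->D; (3,4):dx=+6,dy=-3->D; (3,5):dx=+7,dy=-7->D; (3,6):dx=+9,dy=-6->D
  (3,7):dx=+4,dy=+7->C; (3,8):dx=-1,dy=+5->D; (4,5):dx=+1,dy=-4->D; (4,6):dx=+3,dy=-3->D
  (4,7):dx=-2,dy=+10->D; (4,8):dx=-7,dy=+8->D; (5,6):dx=+2,dy=+1->C; (5,7):dx=-3,dy=+14->D
  (5,8):dx=-8,dy=+12->D; (6,7):dx=-5,dy=+13->D; (6,8):dx=-10,dy=+11->D; (7,8):dx=-5,dy=-2->C
Step 2: C = 9, D = 19, total pairs = 28.
Step 3: tau = (C - D)/(n(n-1)/2) = (9 - 19)/28 = -0.357143.
Step 4: Exact two-sided p-value (enumerate n! = 40320 permutations of y under H0): p = 0.275099.
Step 5: alpha = 0.05. fail to reject H0.

tau_b = -0.3571 (C=9, D=19), p = 0.275099, fail to reject H0.


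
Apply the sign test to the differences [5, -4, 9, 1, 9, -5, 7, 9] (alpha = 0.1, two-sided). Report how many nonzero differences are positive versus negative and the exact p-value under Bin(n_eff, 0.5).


Step 1: Discard zero differences. Original n = 8; n_eff = number of nonzero differences = 8.
Nonzero differences (with sign): +5, -4, +9, +1, +9, -5, +7, +9
Step 2: Count signs: positive = 6, negative = 2.
Step 3: Under H0: P(positive) = 0.5, so the number of positives S ~ Bin(8, 0.5).
Step 4: Two-sided exact p-value = sum of Bin(8,0.5) probabilities at or below the observed probability = 0.289062.
Step 5: alpha = 0.1. fail to reject H0.

n_eff = 8, pos = 6, neg = 2, p = 0.289062, fail to reject H0.


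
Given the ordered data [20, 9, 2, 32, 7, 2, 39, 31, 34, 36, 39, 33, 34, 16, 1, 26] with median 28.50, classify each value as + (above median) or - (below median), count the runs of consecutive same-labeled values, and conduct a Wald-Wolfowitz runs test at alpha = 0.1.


Step 1: Compute median = 28.50; label A = above, B = below.
Labels in order: BBBABBAAAAAAABBB  (n_A = 8, n_B = 8)
Step 2: Count runs R = 5.
Step 3: Under H0 (random ordering), E[R] = 2*n_A*n_B/(n_A+n_B) + 1 = 2*8*8/16 + 1 = 9.0000.
        Var[R] = 2*n_A*n_B*(2*n_A*n_B - n_A - n_B) / ((n_A+n_B)^2 * (n_A+n_B-1)) = 14336/3840 = 3.7333.
        SD[R] = 1.9322.
Step 4: Continuity-corrected z = (R + 0.5 - E[R]) / SD[R] = (5 + 0.5 - 9.0000) / 1.9322 = -1.8114.
Step 5: Two-sided p-value via normal approximation = 2*(1 - Phi(|z|)) = 0.070076.
Step 6: alpha = 0.1. reject H0.

R = 5, z = -1.8114, p = 0.070076, reject H0.


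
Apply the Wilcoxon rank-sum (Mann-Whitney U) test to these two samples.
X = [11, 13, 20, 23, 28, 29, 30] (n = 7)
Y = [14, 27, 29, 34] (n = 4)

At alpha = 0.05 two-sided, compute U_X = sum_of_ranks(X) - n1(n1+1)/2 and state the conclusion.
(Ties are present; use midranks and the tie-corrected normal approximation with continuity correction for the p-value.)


Step 1: Combine and sort all 11 observations; assign midranks.
sorted (value, group): (11,X), (13,X), (14,Y), (20,X), (23,X), (27,Y), (28,X), (29,X), (29,Y), (30,X), (34,Y)
ranks: 11->1, 13->2, 14->3, 20->4, 23->5, 27->6, 28->7, 29->8.5, 29->8.5, 30->10, 34->11
Step 2: Rank sum for X: R1 = 1 + 2 + 4 + 5 + 7 + 8.5 + 10 = 37.5.
Step 3: U_X = R1 - n1(n1+1)/2 = 37.5 - 7*8/2 = 37.5 - 28 = 9.5.
       U_Y = n1*n2 - U_X = 28 - 9.5 = 18.5.
Step 4: Ties are present, so use the tie-corrected normal approximation (with continuity correction) for the p-value.
Step 5: p-value = 0.448659; compare to alpha = 0.05. fail to reject H0.

U_X = 9.5, p = 0.448659, fail to reject H0 at alpha = 0.05.


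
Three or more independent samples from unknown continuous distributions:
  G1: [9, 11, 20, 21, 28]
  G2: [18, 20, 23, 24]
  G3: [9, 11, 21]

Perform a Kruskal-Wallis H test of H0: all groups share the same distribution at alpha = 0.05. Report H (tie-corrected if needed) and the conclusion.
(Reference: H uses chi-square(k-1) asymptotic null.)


Step 1: Combine all N = 12 observations and assign midranks.
sorted (value, group, rank): (9,G1,1.5), (9,G3,1.5), (11,G1,3.5), (11,G3,3.5), (18,G2,5), (20,G1,6.5), (20,G2,6.5), (21,G1,8.5), (21,G3,8.5), (23,G2,10), (24,G2,11), (28,G1,12)
Step 2: Sum ranks within each group.
R_1 = 32 (n_1 = 5)
R_2 = 32.5 (n_2 = 4)
R_3 = 13.5 (n_3 = 3)
Step 3: H = 12/(N(N+1)) * sum(R_i^2/n_i) - 3(N+1)
     = 12/(12*13) * (32^2/5 + 32.5^2/4 + 13.5^2/3) - 3*13
     = 0.076923 * 529.612 - 39
     = 1.739423.
Step 4: Ties present; correction factor C = 1 - 24/(12^3 - 12) = 0.986014. Corrected H = 1.739423 / 0.986014 = 1.764096.
Step 5: Under H0, H ~ chi^2(2); p-value = 0.413934.
Step 6: alpha = 0.05. fail to reject H0.

H = 1.7641, df = 2, p = 0.413934, fail to reject H0.
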